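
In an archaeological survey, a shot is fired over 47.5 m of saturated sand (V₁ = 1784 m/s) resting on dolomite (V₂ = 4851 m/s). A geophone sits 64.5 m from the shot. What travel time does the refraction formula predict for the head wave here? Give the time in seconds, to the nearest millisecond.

t = x/V₂ + 2h·√(V₂²−V₁²)/(V₁V₂).
√(V₂²−V₁²) = √(4851²−1784²) = 4511.0 m/s; delay term = 2·47.5·4511.0/(1784·4851) = 0.04952 s.
t = 64.5/4851 + 0.04952 = 0.06282 s.

0.063 s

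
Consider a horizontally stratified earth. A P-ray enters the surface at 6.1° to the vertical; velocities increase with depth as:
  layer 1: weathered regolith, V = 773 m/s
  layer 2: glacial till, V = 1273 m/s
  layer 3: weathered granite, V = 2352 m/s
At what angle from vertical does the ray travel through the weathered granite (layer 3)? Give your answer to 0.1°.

18.9°

Snell's law across each interface conserves sin θ / V, so sin θ_3 = V_3·sin θ₁/V₁.
sin θ_3 = 2352 × sin 6.1° / 773 = 0.3233.
θ_3 = arcsin 0.3233 = 18.86°.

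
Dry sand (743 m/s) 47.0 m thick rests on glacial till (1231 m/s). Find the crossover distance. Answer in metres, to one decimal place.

x_cross = 2h·√((V₂+V₁)/(V₂−V₁)).
(V₂+V₁)/(V₂−V₁) = (1231+743)/(1231−743) = 4.0451; √ = 2.0112.
x_cross = 2·47.0·2.0112 = 189.06 m.

189.1 m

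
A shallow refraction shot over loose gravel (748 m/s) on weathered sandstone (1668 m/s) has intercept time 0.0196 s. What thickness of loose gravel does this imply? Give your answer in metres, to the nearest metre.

h = tᵢ·V₁·V₂ / (2·√(V₂²−V₁²)).
√(V₂²−V₁²) = √(1668² − 748²) = 1490.9 m/s.
h = 0.0196 s × 748 × 1668 / (2 × 1490.9) = 8.20 m.

8 m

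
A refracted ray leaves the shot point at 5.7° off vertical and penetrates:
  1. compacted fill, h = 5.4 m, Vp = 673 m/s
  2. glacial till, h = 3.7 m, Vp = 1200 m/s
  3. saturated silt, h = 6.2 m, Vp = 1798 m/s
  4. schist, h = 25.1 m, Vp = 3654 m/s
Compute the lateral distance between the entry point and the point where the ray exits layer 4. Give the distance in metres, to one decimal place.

p = sin θ₁/V₁ = sin 5.7°/673 = 1.4758e-04 s/m is conserved through the stack.
Layer 1: θ = 5.70°; offset = 5.4·tan 5.70° = 0.539 m.
Layer 2: sin θ = p·1200 = 0.1771 → θ = 10.20°; offset = 3.7·tan 10.20° = 0.666 m.
Layer 3: sin θ = p·1798 = 0.2653 → θ = 15.39°; offset = 6.2·tan 15.39° = 1.706 m.
Layer 4: sin θ = p·3654 = 0.5392 → θ = 32.63°; offset = 25.1·tan 32.63° = 16.072 m.
Summing the layer offsets gives 18.983 m.

19.0 m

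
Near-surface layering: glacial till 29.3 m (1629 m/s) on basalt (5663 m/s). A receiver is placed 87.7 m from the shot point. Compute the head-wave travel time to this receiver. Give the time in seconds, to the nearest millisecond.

t = x/V₂ + 2h·√(V₂²−V₁²)/(V₁V₂).
√(V₂²−V₁²) = √(5663²−1629²) = 5423.6 m/s; delay term = 2·29.3·5423.6/(1629·5663) = 0.03445 s.
t = 87.7/5663 + 0.03445 = 0.04994 s.

0.050 s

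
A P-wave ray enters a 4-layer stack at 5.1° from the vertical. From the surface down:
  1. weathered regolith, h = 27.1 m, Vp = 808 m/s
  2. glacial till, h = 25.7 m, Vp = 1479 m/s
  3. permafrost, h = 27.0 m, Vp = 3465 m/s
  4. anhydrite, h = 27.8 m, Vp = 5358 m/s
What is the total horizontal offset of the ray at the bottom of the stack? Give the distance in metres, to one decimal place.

Ray parameter p = sin 5.1° / 808 m/s = 1.1002e-04 s/m.
Layer 1: θ = 5.10°; offset = 27.1·tan 5.10° = 2.419 m.
Layer 2: sin θ = p·1479 = 0.1627 → θ = 9.36°; offset = 25.7·tan 9.36° = 4.238 m.
Layer 3: sin θ = p·3465 = 0.3812 → θ = 22.41°; offset = 27.0·tan 22.41° = 11.133 m.
Layer 4: sin θ = p·5358 = 0.5895 → θ = 36.12°; offset = 27.8·tan 36.12° = 20.287 m.
Σ offsets = 38.077 m.

38.1 m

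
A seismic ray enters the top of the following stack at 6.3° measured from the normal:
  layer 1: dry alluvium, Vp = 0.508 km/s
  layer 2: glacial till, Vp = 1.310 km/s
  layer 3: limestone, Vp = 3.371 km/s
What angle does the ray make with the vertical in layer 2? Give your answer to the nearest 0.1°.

Ray parameter p = sin 6.3° / 0.508 = 2.1601e-01 s/km.
sin θ_2 = p·V_2 = 2.1601e-01 × 1.310 = 0.2830.
θ_2 = arcsin 0.2830 = 16.44°.

16.4°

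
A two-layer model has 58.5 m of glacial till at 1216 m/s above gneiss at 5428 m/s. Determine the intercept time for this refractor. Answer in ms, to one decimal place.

93.8 ms

θ_c = arcsin(V₁/V₂) = arcsin(1216/5428) = 12.95°; cos θ_c = 0.9746.
tᵢ = 2h·cos θ_c / V₁ = 2·58.5·0.9746 / 1216 = 0.09377 s.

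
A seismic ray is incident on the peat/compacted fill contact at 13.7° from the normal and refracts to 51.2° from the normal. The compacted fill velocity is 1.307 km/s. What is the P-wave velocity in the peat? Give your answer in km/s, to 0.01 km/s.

Snell's law: sin 13.7°/V₁ = sin 51.2°/V₂.
V₁ = V₂·sin 13.7°/sin 51.2° = 1.307 × 0.3039 = 0.40 km/s.

0.40 km/s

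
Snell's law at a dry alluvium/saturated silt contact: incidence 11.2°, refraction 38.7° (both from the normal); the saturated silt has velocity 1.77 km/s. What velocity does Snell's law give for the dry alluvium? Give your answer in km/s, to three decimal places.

sin 11.2° = 0.1942; sin 38.7° = 0.6252.
V₁ = V₂·(sin θ₁/sin θ₂) = 1.77·(0.1942/0.6252) = 0.550 km/s.

0.550 km/s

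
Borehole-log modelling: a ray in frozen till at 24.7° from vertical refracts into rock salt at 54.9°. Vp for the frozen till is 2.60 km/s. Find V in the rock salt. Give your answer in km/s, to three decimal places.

sin 24.7° = 0.4179; sin 54.9° = 0.8181.
V₂ = V₁·(sin θ₂/sin θ₁) = 2.60·(0.8181/0.4179) = 5.091 km/s.

5.091 km/s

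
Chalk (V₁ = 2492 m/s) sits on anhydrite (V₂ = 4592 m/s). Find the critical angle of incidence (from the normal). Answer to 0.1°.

Critical incidence: sin θ_c = V₁/V₂ = 2492/4592 = 0.5427.
θ_c = arcsin 0.5427 = 32.87°.

32.9°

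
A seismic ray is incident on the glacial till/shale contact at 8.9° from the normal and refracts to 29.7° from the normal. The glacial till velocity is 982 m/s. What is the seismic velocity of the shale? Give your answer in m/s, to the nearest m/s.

sin 8.9° = 0.1547; sin 29.7° = 0.4955.
V₂ = V₁·(sin θ₂/sin θ₁) = 982·(0.4955/0.1547) = 3144.85 m/s.

3145 m/s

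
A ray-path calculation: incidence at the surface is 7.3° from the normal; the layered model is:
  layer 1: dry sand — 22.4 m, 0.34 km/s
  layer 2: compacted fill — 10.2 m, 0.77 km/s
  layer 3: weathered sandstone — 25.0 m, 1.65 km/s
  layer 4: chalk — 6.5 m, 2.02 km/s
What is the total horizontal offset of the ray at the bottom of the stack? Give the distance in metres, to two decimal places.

33.00 m

Ray parameter p = sin 7.3° / 0.34 km/s = 3.7372e-01 s/km.
Layer 1: θ = 7.30°; offset = 22.4·tan 7.30° = 2.8695 m.
Layer 2: sin θ = p·0.77 = 0.2878 → θ = 16.72°; offset = 10.2·tan 16.72° = 3.0648 m.
Layer 3: sin θ = p·1.65 = 0.6166 → θ = 38.07°; offset = 25.0·tan 38.07° = 19.5821 m.
Layer 4: sin θ = p·2.02 = 0.7549 → θ = 49.02°; offset = 6.5·tan 49.02° = 7.4821 m.
Summing the layer offsets gives 32.9985 m.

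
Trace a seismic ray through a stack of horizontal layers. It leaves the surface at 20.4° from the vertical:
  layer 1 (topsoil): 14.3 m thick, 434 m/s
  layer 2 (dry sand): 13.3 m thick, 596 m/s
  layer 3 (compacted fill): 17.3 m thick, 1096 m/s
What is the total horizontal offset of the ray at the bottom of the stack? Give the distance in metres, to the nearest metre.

Ray parameter p = sin 20.4° / 434 m/s = 8.0316e-04 s/m.
Layer 1: θ = 20.40°; offset = 14.3·tan 20.40° = 5.318 m.
Layer 2: sin θ = p·596 = 0.4787 → θ = 28.60°; offset = 13.3·tan 28.60° = 7.251 m.
Layer 3: sin θ = p·1096 = 0.8803 → θ = 61.67°; offset = 17.3·tan 61.67° = 32.095 m.
Σ offsets = 44.665 m.

45 m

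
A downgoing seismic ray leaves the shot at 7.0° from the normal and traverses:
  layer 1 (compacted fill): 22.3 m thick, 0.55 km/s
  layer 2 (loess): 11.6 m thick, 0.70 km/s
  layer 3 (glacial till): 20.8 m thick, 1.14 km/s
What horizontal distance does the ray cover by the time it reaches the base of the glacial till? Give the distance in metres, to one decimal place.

p = sin θ₁/V₁ = sin 7.0°/0.55 = 2.2158e-01 s/km is conserved through the stack.
Layer 1: θ = 7.00°; offset = 22.3·tan 7.00° = 2.738 m.
Layer 2: sin θ = p·0.70 = 0.1551 → θ = 8.92°; offset = 11.6·tan 8.92° = 1.821 m.
Layer 3: sin θ = p·1.14 = 0.2526 → θ = 14.63°; offset = 20.8·tan 14.63° = 5.430 m.
Summing the layer offsets gives 9.990 m.

10.0 m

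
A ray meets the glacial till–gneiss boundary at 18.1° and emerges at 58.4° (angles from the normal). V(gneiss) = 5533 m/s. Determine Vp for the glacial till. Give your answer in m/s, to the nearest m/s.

2018 m/s

sin 18.1° = 0.3107; sin 58.4° = 0.8517.
V₁ = V₂·(sin θ₁/sin θ₂) = 5533·(0.3107/0.8517) = 2018.22 m/s.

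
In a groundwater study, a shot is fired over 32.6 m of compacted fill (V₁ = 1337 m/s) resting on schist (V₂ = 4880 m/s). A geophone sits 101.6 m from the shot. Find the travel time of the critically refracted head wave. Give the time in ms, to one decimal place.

t = x/V₂ + 2h·√(V₂²−V₁²)/(V₁V₂).
√(V₂²−V₁²) = √(4880²−1337²) = 4693.3 m/s; delay term = 2·32.6·4693.3/(1337·4880) = 0.04690 s.
t = 101.6/4880 + 0.04690 = 0.06772 s.

67.7 ms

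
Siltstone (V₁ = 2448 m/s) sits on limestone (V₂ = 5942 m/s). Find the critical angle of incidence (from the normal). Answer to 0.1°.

At critical incidence the refracted ray runs along the interface (θ₂ = 90°), so sin θ_c = V₁/V₂.
θ_c = arcsin(2448/5942) = arcsin 0.4120 = 24.33°.

24.3°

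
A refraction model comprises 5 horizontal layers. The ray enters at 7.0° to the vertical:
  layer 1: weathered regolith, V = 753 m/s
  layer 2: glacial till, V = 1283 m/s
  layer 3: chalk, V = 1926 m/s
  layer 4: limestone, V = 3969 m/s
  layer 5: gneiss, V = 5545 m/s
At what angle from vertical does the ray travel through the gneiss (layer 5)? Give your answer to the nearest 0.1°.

Snell's law across each interface conserves sin θ / V, so sin θ_5 = V_5·sin θ₁/V₁.
sin θ_5 = 5545 × sin 7.0° / 753 = 0.8974.
θ_5 = arcsin 0.8974 = 63.82°.

63.8°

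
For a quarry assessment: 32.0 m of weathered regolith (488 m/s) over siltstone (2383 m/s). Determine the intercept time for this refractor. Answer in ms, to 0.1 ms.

θ_c = arcsin(V₁/V₂) = arcsin(488/2383) = 11.82°; cos θ_c = 0.9788.
tᵢ = 2h·cos θ_c / V₁ = 2·32.0·0.9788 / 488 = 0.12837 s.

128.4 ms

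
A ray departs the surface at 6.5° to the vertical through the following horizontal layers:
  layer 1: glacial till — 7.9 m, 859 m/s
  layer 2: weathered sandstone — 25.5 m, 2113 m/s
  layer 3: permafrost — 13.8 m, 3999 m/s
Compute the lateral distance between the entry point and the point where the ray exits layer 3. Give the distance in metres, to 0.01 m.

16.85 m

p = sin θ₁/V₁ = sin 6.5°/859 = 1.3178e-04 s/m is conserved through the stack.
Layer 1: θ = 6.50°; offset = 7.9·tan 6.50° = 0.9001 m.
Layer 2: sin θ = p·2113 = 0.2785 → θ = 16.17°; offset = 25.5·tan 16.17° = 7.3932 m.
Layer 3: sin θ = p·3999 = 0.5270 → θ = 31.80°; offset = 13.8·tan 31.80° = 8.5575 m.
Σ offsets = 16.8508 m.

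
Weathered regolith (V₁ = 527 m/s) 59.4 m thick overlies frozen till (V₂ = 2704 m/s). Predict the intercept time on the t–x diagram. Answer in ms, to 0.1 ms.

θ_c = arcsin(V₁/V₂) = arcsin(527/2704) = 11.24°; cos θ_c = 0.9808.
tᵢ = 2h·cos θ_c / V₁ = 2·59.4·0.9808 / 527 = 0.22110 s.

221.1 ms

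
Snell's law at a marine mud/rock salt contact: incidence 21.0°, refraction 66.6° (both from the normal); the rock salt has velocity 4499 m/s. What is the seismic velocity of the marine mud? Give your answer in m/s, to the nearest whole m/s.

Snell's law: sin 21.0°/V₁ = sin 66.6°/V₂.
V₁ = V₂·sin 21.0°/sin 66.6° = 4499 × 0.3905 = 1756.78 m/s.

1757 m/s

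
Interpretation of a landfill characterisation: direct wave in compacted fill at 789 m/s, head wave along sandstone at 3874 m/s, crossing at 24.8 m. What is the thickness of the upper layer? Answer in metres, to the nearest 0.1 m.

x_cross = 2h·√((V₂+V₁)/(V₂−V₁)) → h = x_cross / (2·√((V₂+V₁)/(V₂−V₁))).
√((V₂+V₁)/(V₂−V₁)) = √((3874+789)/(3874−789)) = 1.2294.
h = 24.8 / (2·1.2294) = 10.09 m.

10.1 m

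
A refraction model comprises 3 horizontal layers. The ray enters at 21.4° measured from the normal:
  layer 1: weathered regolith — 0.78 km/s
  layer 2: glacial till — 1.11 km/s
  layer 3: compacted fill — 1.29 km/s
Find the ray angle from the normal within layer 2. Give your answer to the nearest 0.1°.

31.3°

Snell's law across each interface conserves sin θ / V, so sin θ_2 = V_2·sin θ₁/V₁.
sin θ_2 = 1.11 × sin 21.4° / 0.78 = 0.5192.
θ_2 = 31.28° from the vertical.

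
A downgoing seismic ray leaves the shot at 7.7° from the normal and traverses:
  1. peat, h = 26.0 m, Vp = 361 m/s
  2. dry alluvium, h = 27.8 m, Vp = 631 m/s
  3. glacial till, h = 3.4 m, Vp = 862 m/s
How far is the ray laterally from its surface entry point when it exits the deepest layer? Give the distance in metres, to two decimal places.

p = sin θ₁/V₁ = sin 7.7°/361 = 3.7115e-04 s/m is conserved through the stack.
Layer 1: θ = 7.70°; offset = 26.0·tan 7.70° = 3.5153 m.
Layer 2: sin θ = p·631 = 0.2342 → θ = 13.54°; offset = 27.8·tan 13.54° = 6.6969 m.
Layer 3: sin θ = p·862 = 0.3199 → θ = 18.66°; offset = 3.4·tan 18.66° = 1.1481 m.
Total horizontal offset = 11.3604 m.

11.36 m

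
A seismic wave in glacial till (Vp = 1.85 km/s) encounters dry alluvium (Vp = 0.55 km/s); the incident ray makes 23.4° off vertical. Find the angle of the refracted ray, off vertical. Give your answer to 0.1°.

Snell's law: sin θ₂ = (V₂/V₁)·sin θ₁ = (0.55/1.85)·sin 23.4° = 0.1181.
θ₂ = arcsin 0.1181 = 6.78° from the normal.

6.8°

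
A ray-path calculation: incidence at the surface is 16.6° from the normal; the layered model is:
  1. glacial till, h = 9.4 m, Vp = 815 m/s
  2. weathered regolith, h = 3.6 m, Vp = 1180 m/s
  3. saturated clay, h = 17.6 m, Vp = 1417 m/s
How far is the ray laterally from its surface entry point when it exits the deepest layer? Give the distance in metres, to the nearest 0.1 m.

Apply Snell's law at each interface; in layer i the horizontal offset is hᵢ·tan θᵢ.
Layer 1: θ = 16.60°; offset = 9.4·tan 16.60° = 2.802 m.
Layer 2: sin θ = 1180·sin 16.6°/815 = 0.4136, θ = 24.43°; offset = 3.6·tan 24.43° = 1.636 m.
Layer 3: sin θ = 1417·sin 16.6°/815 = 0.4967, θ = 29.78°; offset = 17.6·tan 29.78° = 10.073 m.
Total horizontal offset = 14.510 m.

14.5 m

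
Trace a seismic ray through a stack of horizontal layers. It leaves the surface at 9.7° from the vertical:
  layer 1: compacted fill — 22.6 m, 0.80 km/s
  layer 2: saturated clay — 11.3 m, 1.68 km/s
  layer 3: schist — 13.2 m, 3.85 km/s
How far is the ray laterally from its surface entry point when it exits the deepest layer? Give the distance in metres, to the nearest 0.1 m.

Apply Snell's law at each interface; in layer i the horizontal offset is hᵢ·tan θᵢ.
Layer 1: θ = 9.70°; offset = 22.6·tan 9.70° = 3.863 m.
Layer 2: sin θ = 1.68·sin 9.7°/0.80 = 0.3538, θ = 20.72°; offset = 11.3·tan 20.72° = 4.275 m.
Layer 3: sin θ = 3.85·sin 9.7°/0.80 = 0.8109, θ = 54.18°; offset = 13.2·tan 54.18° = 18.288 m.
Σ offsets = 26.426 m.

26.4 m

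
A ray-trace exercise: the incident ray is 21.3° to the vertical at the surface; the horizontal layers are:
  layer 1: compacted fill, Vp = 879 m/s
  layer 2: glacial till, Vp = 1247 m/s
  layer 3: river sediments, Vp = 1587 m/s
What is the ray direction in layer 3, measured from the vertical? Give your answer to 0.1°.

Snell's law across each interface conserves sin θ / V, so sin θ_3 = V_3·sin θ₁/V₁.
sin θ_3 = 1587 × sin 21.3° / 879 = 0.6558.
θ_3 = arcsin 0.6558 = 40.98°.

41.0°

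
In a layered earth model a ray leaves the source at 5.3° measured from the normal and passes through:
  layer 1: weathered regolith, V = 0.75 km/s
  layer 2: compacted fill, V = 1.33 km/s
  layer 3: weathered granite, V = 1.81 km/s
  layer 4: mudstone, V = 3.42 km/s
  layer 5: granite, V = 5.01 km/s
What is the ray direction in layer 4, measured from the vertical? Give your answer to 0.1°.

Ray parameter p = sin 5.3° / 0.75 = 1.2316e-01 s/km.
sin θ_4 = p·V_4 = 1.2316e-01 × 3.42 = 0.4212.
θ_4 = arcsin 0.4212 = 24.91°.

24.9°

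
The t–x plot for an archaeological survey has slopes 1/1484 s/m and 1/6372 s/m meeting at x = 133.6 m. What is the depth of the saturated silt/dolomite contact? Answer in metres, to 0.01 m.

h = (x_cross/2)·√((V₂−V₁)/(V₂+V₁)).
(V₂−V₁)/(V₂+V₁) = (6372−1484)/(6372+1484) = 0.6222; √ = 0.7888.
h = (133.6/2)·0.7888 = 52.69 m.

52.69 m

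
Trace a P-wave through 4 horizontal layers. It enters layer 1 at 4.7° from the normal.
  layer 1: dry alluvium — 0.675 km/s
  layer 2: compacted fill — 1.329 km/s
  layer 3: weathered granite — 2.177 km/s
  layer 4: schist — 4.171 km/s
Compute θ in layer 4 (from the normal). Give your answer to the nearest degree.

Snell's law across each interface conserves sin θ / V, so sin θ_4 = V_4·sin θ₁/V₁.
sin θ_4 = 4.171 × sin 4.7° / 0.675 = 0.5063.
θ_4 = arcsin 0.5063 = 30.42°.

30°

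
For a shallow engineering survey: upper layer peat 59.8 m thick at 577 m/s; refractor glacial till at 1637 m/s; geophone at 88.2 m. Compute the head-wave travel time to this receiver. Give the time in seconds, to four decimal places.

θ_c = arcsin(V₁/V₂) = arcsin(577/1637) = 20.64°, cos θ_c = 0.9358.
Intercept time tᵢ = 2h cos θ_c / V₁ = 2·59.8·0.9358/577 = 0.19398 s.
t = x/V₂ + tᵢ = 88.2/1637 + 0.19398 = 0.24786 s.

0.2479 s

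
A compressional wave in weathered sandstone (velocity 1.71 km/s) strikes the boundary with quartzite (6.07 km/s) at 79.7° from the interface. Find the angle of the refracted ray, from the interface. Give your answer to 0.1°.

50.6°

Angle from the normal: 90° − 79.7° = 10.3°.
sin θ₁/V₁ = sin θ₂/V₂ ⇒ sin θ₂ = 6.07·sin 10.3°/1.71 = 6.07·0.1788/1.71 = 0.6347.
θ₂ = arcsin 0.6347 = 39.40° from the normal.
From the interface: 90° − 39.40° = 50.60°.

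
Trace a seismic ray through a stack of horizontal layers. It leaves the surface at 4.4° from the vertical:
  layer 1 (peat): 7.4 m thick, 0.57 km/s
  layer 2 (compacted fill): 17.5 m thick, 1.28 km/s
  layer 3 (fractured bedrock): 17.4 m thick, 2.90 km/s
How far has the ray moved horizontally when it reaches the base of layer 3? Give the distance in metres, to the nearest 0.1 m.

11.0 m

Apply Snell's law at each interface; in layer i the horizontal offset is hᵢ·tan θᵢ.
Layer 1: θ = 4.40°; offset = 7.4·tan 4.40° = 0.569 m.
Layer 2: sin θ = 1.28·sin 4.4°/0.57 = 0.1723, θ = 9.92°; offset = 17.5·tan 9.92° = 3.061 m.
Layer 3: sin θ = 2.90·sin 4.4°/0.57 = 0.3903, θ = 22.97°; offset = 17.4·tan 22.97° = 7.377 m.
Summing the layer offsets gives 11.007 m.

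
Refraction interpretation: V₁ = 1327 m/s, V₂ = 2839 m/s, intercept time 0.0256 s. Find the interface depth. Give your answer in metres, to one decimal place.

θ_c = arcsin(1327/2839) = 27.87°; cos θ_c = 0.8840.
tᵢ = 2h cos θ_c/V₁ ⇒ h = tᵢ·V₁/(2 cos θ_c) = 0.0256·1327/(2·0.8840) = 19.21 m.

19.2 m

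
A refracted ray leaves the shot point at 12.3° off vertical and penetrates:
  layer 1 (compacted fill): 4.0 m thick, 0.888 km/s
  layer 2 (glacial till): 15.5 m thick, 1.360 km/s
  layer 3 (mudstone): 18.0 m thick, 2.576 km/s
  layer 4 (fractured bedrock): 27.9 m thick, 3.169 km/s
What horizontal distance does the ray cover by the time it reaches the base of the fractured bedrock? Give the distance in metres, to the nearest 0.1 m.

p = sin θ₁/V₁ = sin 12.3°/0.888 = 2.3990e-01 s/km is conserved through the stack.
Layer 1: θ = 12.30°; offset = 4.0·tan 12.30° = 0.872 m.
Layer 2: sin θ = p·1.360 = 0.3263 → θ = 19.04°; offset = 15.5·tan 19.04° = 5.350 m.
Layer 3: sin θ = p·2.576 = 0.6180 → θ = 38.17°; offset = 18.0·tan 38.17° = 14.149 m.
Layer 4: sin θ = p·3.169 = 0.7602 → θ = 49.49°; offset = 27.9·tan 49.49° = 32.650 m.
Σ offsets = 53.021 m.

53.0 m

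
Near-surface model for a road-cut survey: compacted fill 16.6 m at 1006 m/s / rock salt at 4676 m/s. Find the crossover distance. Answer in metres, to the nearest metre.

θ_c = arcsin(1006/4676) = 12.42°, so cos θ_c = 0.9766 and tᵢ = 2h cos θ_c/V₁ = 0.0322 s.
At crossover x/V₁ = x/V₂ + tᵢ ⇒ x = tᵢ/(1/V₁ − 1/V₂) = 0.03223/(9.9404e-04 − 2.1386e-04) = 41.31 m.

41 m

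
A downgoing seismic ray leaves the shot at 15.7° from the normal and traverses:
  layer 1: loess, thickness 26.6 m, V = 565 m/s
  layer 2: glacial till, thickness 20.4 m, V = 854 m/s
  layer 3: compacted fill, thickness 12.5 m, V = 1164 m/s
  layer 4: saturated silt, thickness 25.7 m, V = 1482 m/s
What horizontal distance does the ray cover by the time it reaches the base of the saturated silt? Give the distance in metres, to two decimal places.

p = sin θ₁/V₁ = sin 15.7°/565 = 4.7894e-04 s/m is conserved through the stack.
Layer 1: θ = 15.70°; offset = 26.6·tan 15.70° = 7.4769 m.
Layer 2: sin θ = p·854 = 0.4090 → θ = 24.14°; offset = 20.4·tan 24.14° = 9.1437 m.
Layer 3: sin θ = p·1164 = 0.5575 → θ = 33.88°; offset = 12.5·tan 33.88° = 8.3940 m.
Layer 4: sin θ = p·1482 = 0.7098 → θ = 45.22°; offset = 25.7·tan 45.22° = 25.8960 m.
Summing the layer offsets gives 50.9106 m.

50.91 m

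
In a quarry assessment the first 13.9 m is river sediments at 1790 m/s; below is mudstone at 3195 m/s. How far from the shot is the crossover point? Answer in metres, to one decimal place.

x_cross = 2h·√((V₂+V₁)/(V₂−V₁)).
(V₂+V₁)/(V₂−V₁) = (3195+1790)/(3195−1790) = 3.5480; √ = 1.8836.
x_cross = 2·13.9·1.8836 = 52.36 m.

52.4 m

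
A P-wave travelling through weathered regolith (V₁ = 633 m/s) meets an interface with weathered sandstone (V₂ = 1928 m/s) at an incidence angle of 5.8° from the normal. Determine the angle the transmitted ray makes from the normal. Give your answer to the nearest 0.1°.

17.9°

Snell's law: sin θ₂ = (V₂/V₁)·sin θ₁ = (1928/633)·sin 5.8° = 0.3078.
θ₂ = sin⁻¹(0.3078) = 17.93° (from vertical).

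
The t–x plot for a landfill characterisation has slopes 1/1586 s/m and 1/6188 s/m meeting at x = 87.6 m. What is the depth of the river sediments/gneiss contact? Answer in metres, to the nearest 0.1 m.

33.7 m

x_cross = 2h·√((V₂+V₁)/(V₂−V₁)) → h = x_cross / (2·√((V₂+V₁)/(V₂−V₁))).
√((V₂+V₁)/(V₂−V₁)) = √((6188+1586)/(6188−1586)) = 1.2997.
h = 87.6 / (2·1.2997) = 33.70 m.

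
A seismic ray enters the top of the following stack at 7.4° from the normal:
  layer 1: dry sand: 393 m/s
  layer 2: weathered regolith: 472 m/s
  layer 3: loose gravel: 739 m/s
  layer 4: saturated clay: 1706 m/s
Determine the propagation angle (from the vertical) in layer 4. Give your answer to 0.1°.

Ray parameter p = sin 7.4° / 393 = 3.2772e-04 s/m.
sin θ_4 = p·V_4 = 3.2772e-04 × 1706 = 0.5591.
θ_4 = 33.99° from the vertical.

34.0°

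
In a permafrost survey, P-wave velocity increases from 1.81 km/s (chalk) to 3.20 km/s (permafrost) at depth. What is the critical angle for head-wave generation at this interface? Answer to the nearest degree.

At critical incidence the refracted ray runs along the interface (θ₂ = 90°), so sin θ_c = V₁/V₂.
θ_c = arcsin(1.81/3.20) = arcsin 0.5656 = 34.45°.

34°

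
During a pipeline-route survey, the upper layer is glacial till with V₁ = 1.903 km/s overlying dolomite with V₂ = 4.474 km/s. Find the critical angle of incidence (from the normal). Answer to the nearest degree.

25°

At critical incidence the refracted ray runs along the interface (θ₂ = 90°), so sin θ_c = V₁/V₂.
θ_c = arcsin(1.903/4.474) = arcsin 0.4253 = 25.17°.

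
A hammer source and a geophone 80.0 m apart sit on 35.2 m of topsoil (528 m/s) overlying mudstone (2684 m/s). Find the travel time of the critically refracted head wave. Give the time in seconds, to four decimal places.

0.1605 s

t = x/V₂ + 2h·√(V₂²−V₁²)/(V₁V₂).
√(V₂²−V₁²) = √(2684²−528²) = 2631.6 m/s; delay term = 2·35.2·2631.6/(528·2684) = 0.13073 s.
t = 80.0/2684 + 0.13073 = 0.16053 s.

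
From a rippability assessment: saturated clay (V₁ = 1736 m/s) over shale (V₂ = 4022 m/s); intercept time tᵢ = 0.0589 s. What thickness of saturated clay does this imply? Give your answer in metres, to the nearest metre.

h = tᵢ·V₁·V₂ / (2·√(V₂²−V₁²)).
√(V₂²−V₁²) = √(4022² − 1736²) = 3628.1 m/s.
h = 0.0589 s × 1736 × 4022 / (2 × 3628.1) = 56.68 m.

57 m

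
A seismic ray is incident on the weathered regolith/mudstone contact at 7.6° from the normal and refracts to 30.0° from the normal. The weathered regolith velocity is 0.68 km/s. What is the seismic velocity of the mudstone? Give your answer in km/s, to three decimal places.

Snell's law: sin 7.6°/V₁ = sin 30.0°/V₂.
V₂ = V₁·sin 30.0°/sin 7.6° = 0.68 × 3.7805 = 2.571 km/s.

2.571 km/s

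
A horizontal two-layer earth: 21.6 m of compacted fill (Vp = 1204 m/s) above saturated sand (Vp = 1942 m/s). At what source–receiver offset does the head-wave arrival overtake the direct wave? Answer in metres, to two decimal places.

θ_c = arcsin(1204/1942) = 38.31°, so cos θ_c = 0.7846 and tᵢ = 2h cos θ_c/V₁ = 0.0282 s.
At crossover x/V₁ = x/V₂ + tᵢ ⇒ x = tᵢ/(1/V₁ − 1/V₂) = 0.02815/(8.3056e-04 − 5.1493e-04) = 89.19 m.

89.19 m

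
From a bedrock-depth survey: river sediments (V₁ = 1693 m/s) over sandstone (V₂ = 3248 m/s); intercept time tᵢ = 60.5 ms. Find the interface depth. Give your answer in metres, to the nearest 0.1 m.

60.0 m

θ_c = arcsin(1693/3248) = 31.42°; cos θ_c = 0.8534.
tᵢ = 2h cos θ_c/V₁ ⇒ h = tᵢ·V₁/(2 cos θ_c) = 0.0605·1693/(2·0.8534) = 60.01 m.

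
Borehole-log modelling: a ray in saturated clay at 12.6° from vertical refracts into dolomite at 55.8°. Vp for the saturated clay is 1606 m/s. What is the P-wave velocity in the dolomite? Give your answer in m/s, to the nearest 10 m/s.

sin 12.6° = 0.2181; sin 55.8° = 0.8271.
V₂ = V₁·(sin θ₂/sin θ₁) = 1606·(0.8271/0.2181) = 6089.08 m/s.

6090 m/s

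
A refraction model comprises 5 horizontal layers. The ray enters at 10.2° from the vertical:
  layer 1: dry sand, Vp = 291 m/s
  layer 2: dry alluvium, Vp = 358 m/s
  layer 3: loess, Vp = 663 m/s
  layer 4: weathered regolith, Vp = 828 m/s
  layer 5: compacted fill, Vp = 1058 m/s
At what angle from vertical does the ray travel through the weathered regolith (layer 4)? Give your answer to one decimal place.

30.3°

Ray parameter p = sin 10.2° / 291 = 6.0854e-04 s/m.
sin θ_4 = p·V_4 = 6.0854e-04 × 828 = 0.5039.
θ_4 = 30.26° from the vertical.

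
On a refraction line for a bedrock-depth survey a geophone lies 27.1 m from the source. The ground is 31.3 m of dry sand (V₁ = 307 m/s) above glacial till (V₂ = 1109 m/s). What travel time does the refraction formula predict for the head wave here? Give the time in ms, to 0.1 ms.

t = x/V₂ + 2h·√(V₂²−V₁²)/(V₁V₂).
√(V₂²−V₁²) = √(1109²−307²) = 1065.7 m/s; delay term = 2·31.3·1065.7/(307·1109) = 0.19594 s.
t = 27.1/1109 + 0.19594 = 0.22038 s.

220.4 ms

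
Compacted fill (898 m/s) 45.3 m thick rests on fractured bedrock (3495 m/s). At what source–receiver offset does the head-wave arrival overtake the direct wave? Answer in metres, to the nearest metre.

118 m

θ_c = arcsin(898/3495) = 14.89°, so cos θ_c = 0.9664 and tᵢ = 2h cos θ_c/V₁ = 0.0975 s.
At crossover x/V₁ = x/V₂ + tᵢ ⇒ x = tᵢ/(1/V₁ − 1/V₂) = 0.09750/(1.1136e-03 − 2.8612e-04) = 117.83 m.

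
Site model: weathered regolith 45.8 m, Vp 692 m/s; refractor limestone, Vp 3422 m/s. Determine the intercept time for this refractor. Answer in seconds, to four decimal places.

tᵢ = 2h·√(V₂²−V₁²)/(V₁V₂).
√(V₂²−V₁²) = √(3422²−692²) = 3351.3 m/s.
tᵢ = 2·45.8·3351.3/(692·3422) = 0.12964 s.

0.1296 s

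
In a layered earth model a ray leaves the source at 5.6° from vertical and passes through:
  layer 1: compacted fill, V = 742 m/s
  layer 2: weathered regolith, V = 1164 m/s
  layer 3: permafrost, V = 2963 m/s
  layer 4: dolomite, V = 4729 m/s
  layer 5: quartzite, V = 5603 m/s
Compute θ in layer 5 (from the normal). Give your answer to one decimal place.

Snell's law across each interface conserves sin θ / V, so sin θ_5 = V_5·sin θ₁/V₁.
sin θ_5 = 5603 × sin 5.6° / 742 = 0.7369.
θ_5 = 47.47° from the vertical.

47.5°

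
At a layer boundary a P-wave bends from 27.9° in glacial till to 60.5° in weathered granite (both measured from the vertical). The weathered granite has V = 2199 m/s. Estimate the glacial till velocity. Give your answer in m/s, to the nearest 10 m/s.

sin 27.9° = 0.4679; sin 60.5° = 0.8704.
V₁ = V₂·(sin θ₁/sin θ₂) = 2199·(0.4679/0.8704) = 1182.25 m/s.

1180 m/s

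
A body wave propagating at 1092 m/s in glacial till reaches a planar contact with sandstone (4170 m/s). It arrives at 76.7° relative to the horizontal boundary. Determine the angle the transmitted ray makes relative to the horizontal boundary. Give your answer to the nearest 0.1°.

28.5°

Convert to the normal: θ₁ = 90° − 76.7° = 13.3°.
Snell's law: sin θ₂ = (V₂/V₁)·sin θ₁ = (4170/1092)·sin 13.3° = 0.8785.
θ₂ = arcsin 0.8785 = 61.46° from the normal.
From the interface: 90° − 61.46° = 28.54°.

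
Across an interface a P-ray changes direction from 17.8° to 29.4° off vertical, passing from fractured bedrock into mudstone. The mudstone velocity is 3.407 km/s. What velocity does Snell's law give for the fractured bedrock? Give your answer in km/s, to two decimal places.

sin 17.8° = 0.3057; sin 29.4° = 0.4909.
V₁ = V₂·(sin θ₁/sin θ₂) = 3.407·(0.3057/0.4909) = 2.12 km/s.

2.12 km/s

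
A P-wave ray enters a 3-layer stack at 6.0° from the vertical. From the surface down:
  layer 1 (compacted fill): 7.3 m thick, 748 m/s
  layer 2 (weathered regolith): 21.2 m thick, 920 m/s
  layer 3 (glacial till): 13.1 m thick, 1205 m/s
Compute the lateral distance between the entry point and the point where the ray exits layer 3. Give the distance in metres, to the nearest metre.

6 m

Apply Snell's law at each interface; in layer i the horizontal offset is hᵢ·tan θᵢ.
Layer 1: θ = 6.00°; offset = 7.3·tan 6.00° = 0.767 m.
Layer 2: sin θ = 920·sin 6.0°/748 = 0.1286, θ = 7.39°; offset = 21.2·tan 7.39° = 2.748 m.
Layer 3: sin θ = 1205·sin 6.0°/748 = 0.1684, θ = 9.69°; offset = 13.1·tan 9.69° = 2.238 m.
Σ offsets = 5.754 m.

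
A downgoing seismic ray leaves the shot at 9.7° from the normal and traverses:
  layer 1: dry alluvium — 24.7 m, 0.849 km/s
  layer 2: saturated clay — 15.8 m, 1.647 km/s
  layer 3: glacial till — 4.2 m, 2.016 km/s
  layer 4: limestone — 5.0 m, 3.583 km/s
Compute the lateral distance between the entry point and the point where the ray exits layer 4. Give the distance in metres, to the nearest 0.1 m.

Apply Snell's law at each interface; in layer i the horizontal offset is hᵢ·tan θᵢ.
Layer 1: θ = 9.70°; offset = 24.7·tan 9.70° = 4.222 m.
Layer 2: sin θ = 1.647·sin 9.7°/0.849 = 0.3269, θ = 19.08°; offset = 15.8·tan 19.08° = 5.464 m.
Layer 3: sin θ = 2.016·sin 9.7°/0.849 = 0.4001, θ = 23.58°; offset = 4.2·tan 23.58° = 1.834 m.
Layer 4: sin θ = 3.583·sin 9.7°/0.849 = 0.7111, θ = 45.32°; offset = 5.0·tan 45.32° = 5.057 m.
Total horizontal offset = 16.577 m.

16.6 m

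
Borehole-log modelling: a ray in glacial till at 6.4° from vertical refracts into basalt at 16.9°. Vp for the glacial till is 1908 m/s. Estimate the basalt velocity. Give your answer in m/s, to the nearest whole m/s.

4976 m/s

sin 6.4° = 0.1115; sin 16.9° = 0.2907.
V₂ = V₁·(sin θ₂/sin θ₁) = 1908·(0.2907/0.1115) = 4975.91 m/s.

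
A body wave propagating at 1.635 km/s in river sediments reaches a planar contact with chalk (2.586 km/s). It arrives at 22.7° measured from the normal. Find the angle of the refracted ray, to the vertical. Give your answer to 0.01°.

37.62°

sin θ₁/V₁ = sin θ₂/V₂ ⇒ sin θ₂ = 2.586·sin 22.7°/1.635 = 2.586·0.3859/1.635 = 0.6104.
θ₂ = arcsin 0.6104 = 37.62° from the normal.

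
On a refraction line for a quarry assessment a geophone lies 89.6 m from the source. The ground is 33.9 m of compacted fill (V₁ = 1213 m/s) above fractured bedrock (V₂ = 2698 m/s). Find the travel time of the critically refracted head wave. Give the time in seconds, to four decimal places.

t = x/V₂ + 2h·√(V₂²−V₁²)/(V₁V₂).
√(V₂²−V₁²) = √(2698²−1213²) = 2409.9 m/s; delay term = 2·33.9·2409.9/(1213·2698) = 0.04993 s.
t = 89.6/2698 + 0.04993 = 0.08314 s.

0.0831 s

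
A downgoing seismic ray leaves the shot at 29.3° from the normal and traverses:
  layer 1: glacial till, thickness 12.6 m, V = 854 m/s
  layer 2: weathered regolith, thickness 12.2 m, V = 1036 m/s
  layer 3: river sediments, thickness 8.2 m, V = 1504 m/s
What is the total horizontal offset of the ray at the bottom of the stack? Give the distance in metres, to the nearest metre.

Apply Snell's law at each interface; in layer i the horizontal offset is hᵢ·tan θᵢ.
Layer 1: θ = 29.30°; offset = 12.6·tan 29.30° = 7.071 m.
Layer 2: sin θ = 1036·sin 29.3°/854 = 0.5937, θ = 36.42°; offset = 12.2·tan 36.42° = 9.001 m.
Layer 3: sin θ = 1504·sin 29.3°/854 = 0.8619, θ = 59.53°; offset = 8.2·tan 59.53° = 13.936 m.
Summing the layer offsets gives 30.007 m.

30 m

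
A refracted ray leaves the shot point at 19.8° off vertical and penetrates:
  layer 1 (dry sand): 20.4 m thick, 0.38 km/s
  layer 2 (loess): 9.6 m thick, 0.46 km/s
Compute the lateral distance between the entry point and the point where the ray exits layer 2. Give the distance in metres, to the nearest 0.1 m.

Ray parameter p = sin 19.8° / 0.38 km/s = 8.9142e-01 s/km.
Layer 1: θ = 19.80°; offset = 20.4·tan 19.80° = 7.344 m.
Layer 2: sin θ = p·0.46 = 0.4101 → θ = 24.21°; offset = 9.6·tan 24.21° = 4.316 m.
Σ offsets = 11.660 m.

11.7 m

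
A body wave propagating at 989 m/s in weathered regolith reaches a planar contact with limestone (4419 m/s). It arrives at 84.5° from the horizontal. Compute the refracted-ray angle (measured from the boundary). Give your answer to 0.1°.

Convert to the normal: θ₁ = 90° − 84.5° = 5.5°.
Snell's law: sin θ₂ = (V₂/V₁)·sin θ₁ = (4419/989)·sin 5.5° = 0.4283.
θ₂ = sin⁻¹(0.4283) = 25.36° (from vertical).
From the interface: 90° − 25.36° = 64.64°.

64.6°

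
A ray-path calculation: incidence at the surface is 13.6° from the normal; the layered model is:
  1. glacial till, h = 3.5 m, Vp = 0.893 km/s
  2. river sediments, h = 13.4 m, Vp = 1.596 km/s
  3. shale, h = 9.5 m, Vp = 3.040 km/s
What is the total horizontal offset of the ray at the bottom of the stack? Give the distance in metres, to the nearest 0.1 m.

19.7 m

Ray parameter p = sin 13.6° / 0.893 km/s = 2.6332e-01 s/km.
Layer 1: θ = 13.60°; offset = 3.5·tan 13.60° = 0.847 m.
Layer 2: sin θ = p·1.596 = 0.4203 → θ = 24.85°; offset = 13.4·tan 24.85° = 6.206 m.
Layer 3: sin θ = p·3.040 = 0.8005 → θ = 53.18°; offset = 9.5·tan 53.18° = 12.688 m.
Summing the layer offsets gives 19.741 m.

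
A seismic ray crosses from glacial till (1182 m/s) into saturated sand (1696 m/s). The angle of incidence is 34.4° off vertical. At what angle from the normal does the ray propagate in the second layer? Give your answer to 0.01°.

Snell's law: sin θ₂ = (V₂/V₁)·sin θ₁ = (1696/1182)·sin 34.4° = 0.8106.
θ₂ = sin⁻¹(0.8106) = 54.16° (from vertical).

54.16°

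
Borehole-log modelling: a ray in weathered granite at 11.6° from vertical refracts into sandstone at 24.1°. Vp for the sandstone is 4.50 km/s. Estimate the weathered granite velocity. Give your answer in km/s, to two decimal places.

2.22 km/s

Snell's law: sin 11.6°/V₁ = sin 24.1°/V₂.
V₁ = V₂·sin 11.6°/sin 24.1° = 4.50 × 0.4924 = 2.22 km/s.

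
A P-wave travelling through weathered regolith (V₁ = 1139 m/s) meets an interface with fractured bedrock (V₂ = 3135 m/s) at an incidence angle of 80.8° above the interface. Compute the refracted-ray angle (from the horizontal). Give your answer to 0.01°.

63.89°

Angle from the normal: 90° − 80.8° = 9.2°.
Snell's law: sin θ₂ = (V₂/V₁)·sin θ₁ = (3135/1139)·sin 9.2° = 0.4401.
θ₂ = sin⁻¹(0.4401) = 26.11° (from vertical).
From the interface: 90° − 26.11° = 63.89°.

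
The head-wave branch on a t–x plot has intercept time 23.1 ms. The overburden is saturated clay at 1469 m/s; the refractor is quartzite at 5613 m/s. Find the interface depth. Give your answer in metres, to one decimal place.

θ_c = arcsin(1469/5613) = 15.17°; cos θ_c = 0.9651.
tᵢ = 2h cos θ_c/V₁ ⇒ h = tᵢ·V₁/(2 cos θ_c) = 0.0231·1469/(2·0.9651) = 17.58 m.

17.6 m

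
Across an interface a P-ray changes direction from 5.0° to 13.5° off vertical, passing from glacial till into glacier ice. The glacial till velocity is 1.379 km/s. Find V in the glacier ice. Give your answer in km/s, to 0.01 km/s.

sin 5.0° = 0.0872; sin 13.5° = 0.2334.
V₂ = V₁·(sin θ₂/sin θ₁) = 1.379·(0.2334/0.0872) = 3.69 km/s.

3.69 km/s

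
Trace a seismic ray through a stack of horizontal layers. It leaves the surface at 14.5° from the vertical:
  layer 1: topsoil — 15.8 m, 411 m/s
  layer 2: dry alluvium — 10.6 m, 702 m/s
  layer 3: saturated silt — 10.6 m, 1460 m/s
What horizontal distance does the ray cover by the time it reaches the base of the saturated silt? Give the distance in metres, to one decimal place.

Ray parameter p = sin 14.5° / 411 m/s = 6.0920e-04 s/m.
Layer 1: θ = 14.50°; offset = 15.8·tan 14.50° = 4.086 m.
Layer 2: sin θ = p·702 = 0.4277 → θ = 25.32°; offset = 10.6·tan 25.32° = 5.015 m.
Layer 3: sin θ = p·1460 = 0.8894 → θ = 62.80°; offset = 10.6·tan 62.80° = 20.627 m.
Total horizontal offset = 29.728 m.

29.7 m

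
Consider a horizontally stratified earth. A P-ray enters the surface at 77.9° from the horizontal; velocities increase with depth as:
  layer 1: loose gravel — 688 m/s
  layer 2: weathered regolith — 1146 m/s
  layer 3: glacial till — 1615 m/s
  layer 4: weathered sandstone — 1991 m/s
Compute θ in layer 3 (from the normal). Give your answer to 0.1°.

29.5°

From the normal: θ₁ = 90° − 77.9° = 12.1°.
Ray parameter p = sin 12.1° / 688 = 3.0468e-04 s/m.
sin θ_3 = p·V_3 = 3.0468e-04 × 1615 = 0.4921.
θ_3 = 29.48° from the vertical.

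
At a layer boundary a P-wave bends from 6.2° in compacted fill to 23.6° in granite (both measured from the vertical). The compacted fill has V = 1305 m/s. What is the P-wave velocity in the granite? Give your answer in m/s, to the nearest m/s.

4838 m/s

Snell's law: sin 6.2°/V₁ = sin 23.6°/V₂.
V₂ = V₁·sin 23.6°/sin 6.2° = 1305 × 3.7070 = 4837.58 m/s.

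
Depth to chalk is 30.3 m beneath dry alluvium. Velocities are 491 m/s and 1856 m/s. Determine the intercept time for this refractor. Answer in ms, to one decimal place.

119.0 ms

tᵢ = 2h·√(V₂²−V₁²)/(V₁V₂).
√(V₂²−V₁²) = √(1856²−491²) = 1789.9 m/s.
tᵢ = 2·30.3·1789.9/(491·1856) = 0.11902 s.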